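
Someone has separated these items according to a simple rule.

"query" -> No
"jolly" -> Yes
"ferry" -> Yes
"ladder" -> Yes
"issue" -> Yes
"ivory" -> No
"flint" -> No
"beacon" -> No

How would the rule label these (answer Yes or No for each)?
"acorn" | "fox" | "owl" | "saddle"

No, No, No, Yes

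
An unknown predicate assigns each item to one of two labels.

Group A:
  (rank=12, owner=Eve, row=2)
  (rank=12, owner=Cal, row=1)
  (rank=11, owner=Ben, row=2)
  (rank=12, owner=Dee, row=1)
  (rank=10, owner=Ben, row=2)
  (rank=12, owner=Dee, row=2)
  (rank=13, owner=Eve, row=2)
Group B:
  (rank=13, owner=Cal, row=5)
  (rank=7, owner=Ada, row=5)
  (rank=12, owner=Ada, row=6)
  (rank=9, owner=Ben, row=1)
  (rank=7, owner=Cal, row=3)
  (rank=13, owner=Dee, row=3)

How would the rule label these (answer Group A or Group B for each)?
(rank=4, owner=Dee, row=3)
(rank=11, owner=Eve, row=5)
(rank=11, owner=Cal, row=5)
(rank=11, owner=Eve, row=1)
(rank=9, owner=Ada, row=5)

Group B, Group B, Group B, Group A, Group B

A rule that fits every label: rank ≥ 10 AND row ≤ 2 — true of each 'Group A' example, false of each 'Group B' one.
Group B: (rank=4, owner=Dee, row=3), since rank = 4, row = 3. Group B: (rank=11, owner=Eve, row=5), since rank = 11, row = 5. Group B: (rank=11, owner=Cal, row=5), since rank = 11, row = 5. Group A: (rank=11, owner=Eve, row=1), since rank = 11, row = 1. Group B: (rank=9, owner=Ada, row=5), since rank = 9, row = 5.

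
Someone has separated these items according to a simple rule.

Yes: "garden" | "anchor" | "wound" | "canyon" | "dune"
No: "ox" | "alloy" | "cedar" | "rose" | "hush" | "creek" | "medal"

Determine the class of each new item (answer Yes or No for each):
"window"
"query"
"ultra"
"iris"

One predicate separates the groups cleanly: contains 'n'.
"window" — has 'n', hence Yes.
"query" — no 'n', hence No.
"ultra" — no 'n', hence No.
"iris" — no 'n', hence No.

Yes, No, No, No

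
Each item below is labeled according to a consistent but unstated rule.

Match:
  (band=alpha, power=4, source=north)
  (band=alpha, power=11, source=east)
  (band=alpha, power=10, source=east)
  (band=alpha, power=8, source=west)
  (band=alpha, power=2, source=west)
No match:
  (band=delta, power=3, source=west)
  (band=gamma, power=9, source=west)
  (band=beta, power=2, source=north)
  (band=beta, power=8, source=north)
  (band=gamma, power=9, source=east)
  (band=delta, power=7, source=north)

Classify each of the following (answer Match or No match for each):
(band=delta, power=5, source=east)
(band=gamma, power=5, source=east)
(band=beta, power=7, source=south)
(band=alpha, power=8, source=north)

No match, No match, No match, Match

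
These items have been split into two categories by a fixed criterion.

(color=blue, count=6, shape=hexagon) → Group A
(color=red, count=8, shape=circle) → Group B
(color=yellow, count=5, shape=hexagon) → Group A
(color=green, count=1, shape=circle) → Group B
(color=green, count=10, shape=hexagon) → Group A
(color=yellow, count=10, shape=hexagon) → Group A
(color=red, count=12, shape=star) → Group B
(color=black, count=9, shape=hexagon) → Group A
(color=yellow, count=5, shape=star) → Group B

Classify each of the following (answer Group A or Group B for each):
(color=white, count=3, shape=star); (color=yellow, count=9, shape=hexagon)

The pattern is that an item is 'Group A' exactly when: shape is hexagon.

Group B, Group A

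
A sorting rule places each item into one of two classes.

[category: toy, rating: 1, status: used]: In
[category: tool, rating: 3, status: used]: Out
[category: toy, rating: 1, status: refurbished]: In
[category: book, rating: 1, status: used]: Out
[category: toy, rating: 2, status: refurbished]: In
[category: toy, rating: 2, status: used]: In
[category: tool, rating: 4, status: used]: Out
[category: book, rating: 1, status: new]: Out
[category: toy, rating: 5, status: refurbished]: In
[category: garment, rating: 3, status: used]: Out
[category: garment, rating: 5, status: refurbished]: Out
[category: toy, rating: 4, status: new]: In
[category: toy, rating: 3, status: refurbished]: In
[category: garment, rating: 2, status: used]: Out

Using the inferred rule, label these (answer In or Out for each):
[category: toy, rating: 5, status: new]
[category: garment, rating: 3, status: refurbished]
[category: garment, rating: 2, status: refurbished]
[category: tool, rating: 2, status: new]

One predicate separates the groups cleanly: category is toy.
In: [category: toy, rating: 5, status: new], since category is toy. Out: [category: garment, rating: 3, status: refurbished], since category is garment. Out: [category: garment, rating: 2, status: refurbished], since category is garment. Out: [category: tool, rating: 2, status: new], since category is tool.

In, Out, Out, Out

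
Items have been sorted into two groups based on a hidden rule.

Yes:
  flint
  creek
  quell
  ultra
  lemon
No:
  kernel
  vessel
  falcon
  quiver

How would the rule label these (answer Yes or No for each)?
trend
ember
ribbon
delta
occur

The distinguishing property — odd length — holds for all the 'Yes' cases and none of the 'No' cases.
trend — length 5, hence Yes.
ember — length 5, hence Yes.
ribbon — length 6, hence No.
delta — length 5, hence Yes.
occur — length 5, hence Yes.

Yes, Yes, No, Yes, Yes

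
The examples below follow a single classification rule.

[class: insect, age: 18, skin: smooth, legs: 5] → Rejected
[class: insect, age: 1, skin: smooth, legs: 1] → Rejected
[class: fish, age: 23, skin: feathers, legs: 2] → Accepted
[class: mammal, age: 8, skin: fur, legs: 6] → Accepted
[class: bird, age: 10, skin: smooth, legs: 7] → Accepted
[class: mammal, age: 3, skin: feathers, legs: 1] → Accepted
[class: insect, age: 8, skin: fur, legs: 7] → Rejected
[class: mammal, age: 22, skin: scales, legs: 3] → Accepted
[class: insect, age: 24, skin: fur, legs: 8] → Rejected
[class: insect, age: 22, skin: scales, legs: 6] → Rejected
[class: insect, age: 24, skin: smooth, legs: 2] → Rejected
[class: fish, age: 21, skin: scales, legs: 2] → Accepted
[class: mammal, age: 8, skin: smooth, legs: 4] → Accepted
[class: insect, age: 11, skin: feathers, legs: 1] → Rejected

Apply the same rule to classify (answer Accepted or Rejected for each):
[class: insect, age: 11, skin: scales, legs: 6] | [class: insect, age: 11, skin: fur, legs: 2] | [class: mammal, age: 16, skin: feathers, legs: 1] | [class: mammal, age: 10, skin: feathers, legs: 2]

Rejected, Rejected, Accepted, Accepted

Looking at the examples, the only property every 'Accepted' case has and every 'Rejected' case lacks is: class is not insect.
[class: insect, age: 11, skin: scales, legs: 6] → class is insect → Rejected.
[class: insect, age: 11, skin: fur, legs: 2] → class is insect → Rejected.
[class: mammal, age: 16, skin: feathers, legs: 1] → class is mammal → Accepted.
[class: mammal, age: 10, skin: feathers, legs: 2] → class is mammal → Accepted.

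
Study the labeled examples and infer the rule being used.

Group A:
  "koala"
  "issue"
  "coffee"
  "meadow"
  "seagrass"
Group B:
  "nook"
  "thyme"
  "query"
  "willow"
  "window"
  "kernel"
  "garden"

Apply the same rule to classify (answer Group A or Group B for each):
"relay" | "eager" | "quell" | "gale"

Group B, Group A, Group B, Group B

The classifier is using: has ≥ 3 vowels.
"relay": Group B (2 vowels).
"eager": Group A (3 vowels).
"quell": Group B (2 vowels).
"gale": Group B (2 vowels).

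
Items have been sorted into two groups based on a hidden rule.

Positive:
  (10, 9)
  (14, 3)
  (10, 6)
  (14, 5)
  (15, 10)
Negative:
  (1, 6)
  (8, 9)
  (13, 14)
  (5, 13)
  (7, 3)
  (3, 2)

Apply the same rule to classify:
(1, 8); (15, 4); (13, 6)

The simplest hypothesis consistent with all the labels is: first > second AND sum ≥ 16.
(1, 8): 1 < 8, 1+8 = 9, doesn't qualify → Negative. (15, 4): 15 > 4, 15+4 = 19, meets the rule → Positive. (13, 6): 13 > 6, 13+6 = 19, meets the rule → Positive.

Negative, Positive, Positive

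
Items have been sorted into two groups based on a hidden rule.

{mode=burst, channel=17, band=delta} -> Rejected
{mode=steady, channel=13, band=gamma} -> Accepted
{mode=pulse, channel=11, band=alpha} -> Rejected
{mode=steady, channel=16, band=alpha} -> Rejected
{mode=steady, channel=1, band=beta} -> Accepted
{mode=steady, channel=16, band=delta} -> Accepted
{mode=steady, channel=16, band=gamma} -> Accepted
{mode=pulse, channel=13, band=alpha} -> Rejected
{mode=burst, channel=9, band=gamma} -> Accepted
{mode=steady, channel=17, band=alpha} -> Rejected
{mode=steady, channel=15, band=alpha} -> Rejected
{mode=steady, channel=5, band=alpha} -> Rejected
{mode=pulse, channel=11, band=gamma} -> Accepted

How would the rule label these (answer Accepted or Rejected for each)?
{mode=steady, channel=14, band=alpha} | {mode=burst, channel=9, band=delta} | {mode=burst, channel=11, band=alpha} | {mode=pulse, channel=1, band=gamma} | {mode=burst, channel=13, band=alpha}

The rule appears to be: band is not alpha AND channel ≤ 16.

Rejected, Accepted, Rejected, Accepted, Rejected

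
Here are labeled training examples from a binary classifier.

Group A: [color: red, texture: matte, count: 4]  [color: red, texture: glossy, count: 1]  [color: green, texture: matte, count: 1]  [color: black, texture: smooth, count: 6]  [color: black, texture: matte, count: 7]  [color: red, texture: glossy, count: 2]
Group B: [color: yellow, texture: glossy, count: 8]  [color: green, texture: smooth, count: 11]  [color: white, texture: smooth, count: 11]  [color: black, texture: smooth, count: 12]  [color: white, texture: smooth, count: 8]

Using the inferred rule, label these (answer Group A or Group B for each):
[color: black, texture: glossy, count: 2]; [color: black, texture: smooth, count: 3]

The distinguishing property — count ≤ 7 — holds for all the 'Group A' cases and none of the 'Group B' cases.
[color: black, texture: glossy, count: 2]: Group A (count = 2). [color: black, texture: smooth, count: 3]: Group A (count = 3).

Group A, Group A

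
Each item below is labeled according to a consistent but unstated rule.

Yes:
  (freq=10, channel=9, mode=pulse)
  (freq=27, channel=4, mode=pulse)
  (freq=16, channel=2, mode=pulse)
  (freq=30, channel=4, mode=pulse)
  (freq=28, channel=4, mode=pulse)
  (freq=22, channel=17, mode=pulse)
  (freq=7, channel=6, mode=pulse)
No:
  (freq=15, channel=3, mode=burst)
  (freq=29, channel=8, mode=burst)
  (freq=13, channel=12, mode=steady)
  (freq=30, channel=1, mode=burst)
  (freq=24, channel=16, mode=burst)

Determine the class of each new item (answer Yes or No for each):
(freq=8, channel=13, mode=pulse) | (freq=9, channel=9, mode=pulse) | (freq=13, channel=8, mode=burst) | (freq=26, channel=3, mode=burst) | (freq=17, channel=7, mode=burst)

Comparing the two groups points to one rule — mode is pulse.
(freq=8, channel=13, mode=pulse): mode is pulse, qualifies → Yes. (freq=9, channel=9, mode=pulse): mode is pulse, qualifies → Yes. (freq=13, channel=8, mode=burst): mode is burst, fails this test → No. (freq=26, channel=3, mode=burst): mode is burst, fails this test → No. (freq=17, channel=7, mode=burst): mode is burst, fails this test → No.

Yes, Yes, No, No, No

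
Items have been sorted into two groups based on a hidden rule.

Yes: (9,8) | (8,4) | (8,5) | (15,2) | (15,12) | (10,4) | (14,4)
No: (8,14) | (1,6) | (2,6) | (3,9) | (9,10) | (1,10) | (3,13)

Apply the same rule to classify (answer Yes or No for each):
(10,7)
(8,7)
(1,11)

Yes, Yes, No

The rule appears to be: first > second.
(10,7): Yes (10 > 7).
(8,7): Yes (8 > 7).
(1,11): No (1 < 11).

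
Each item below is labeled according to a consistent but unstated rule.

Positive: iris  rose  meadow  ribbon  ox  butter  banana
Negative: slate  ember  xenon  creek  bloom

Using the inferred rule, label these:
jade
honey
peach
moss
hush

'Positive' ⟺ even length.
jade: length 4, has this property → Positive. honey: length 5, doesn't qualify → Negative. peach: length 5, doesn't qualify → Negative. moss: length 4, has this property → Positive. hush: length 4, has this property → Positive.

Positive, Negative, Negative, Positive, Positive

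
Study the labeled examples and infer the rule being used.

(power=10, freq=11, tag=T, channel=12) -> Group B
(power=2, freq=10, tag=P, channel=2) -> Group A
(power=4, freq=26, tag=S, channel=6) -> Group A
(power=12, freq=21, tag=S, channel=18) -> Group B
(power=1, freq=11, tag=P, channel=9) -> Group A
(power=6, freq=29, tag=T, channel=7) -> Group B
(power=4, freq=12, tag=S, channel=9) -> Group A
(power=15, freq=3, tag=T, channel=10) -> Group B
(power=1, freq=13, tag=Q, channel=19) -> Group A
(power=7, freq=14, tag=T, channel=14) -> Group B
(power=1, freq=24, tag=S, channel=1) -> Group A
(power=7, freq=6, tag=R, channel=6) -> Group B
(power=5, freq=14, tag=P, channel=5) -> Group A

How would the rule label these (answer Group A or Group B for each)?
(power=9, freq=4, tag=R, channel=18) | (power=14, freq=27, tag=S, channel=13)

Group B, Group B

All 'Group A' examples share one property — power ≤ 5 — and every 'Group B' example lacks it.
(power=9, freq=4, tag=R, channel=18) — power = 9, hence Group B.
(power=14, freq=27, tag=S, channel=13) — power = 14, hence Group B.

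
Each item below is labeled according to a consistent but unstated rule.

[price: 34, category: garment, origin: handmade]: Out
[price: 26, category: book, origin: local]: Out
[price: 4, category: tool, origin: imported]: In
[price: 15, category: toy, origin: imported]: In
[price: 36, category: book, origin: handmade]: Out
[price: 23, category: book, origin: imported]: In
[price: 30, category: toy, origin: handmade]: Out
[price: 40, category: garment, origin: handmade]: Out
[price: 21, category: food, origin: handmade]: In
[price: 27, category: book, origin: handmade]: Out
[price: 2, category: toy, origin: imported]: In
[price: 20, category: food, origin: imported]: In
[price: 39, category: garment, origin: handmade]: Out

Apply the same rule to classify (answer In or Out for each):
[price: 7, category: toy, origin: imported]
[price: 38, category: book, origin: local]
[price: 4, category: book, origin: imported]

In, Out, In

One predicate separates the groups cleanly: price ≤ 23.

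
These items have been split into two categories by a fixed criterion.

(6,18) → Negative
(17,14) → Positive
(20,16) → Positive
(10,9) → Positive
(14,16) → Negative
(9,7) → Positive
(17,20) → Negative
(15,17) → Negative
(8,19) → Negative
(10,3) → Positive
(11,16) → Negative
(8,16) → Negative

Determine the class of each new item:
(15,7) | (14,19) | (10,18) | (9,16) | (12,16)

Positive, Negative, Negative, Negative, Negative

A rule that fits every label: first > second — true of each 'Positive' example, false of each 'Negative' one.
(15,7): Positive (15 > 7). (14,19): Negative (14 < 19). (10,18): Negative (10 < 18). (9,16): Negative (9 < 16). (12,16): Negative (12 < 16).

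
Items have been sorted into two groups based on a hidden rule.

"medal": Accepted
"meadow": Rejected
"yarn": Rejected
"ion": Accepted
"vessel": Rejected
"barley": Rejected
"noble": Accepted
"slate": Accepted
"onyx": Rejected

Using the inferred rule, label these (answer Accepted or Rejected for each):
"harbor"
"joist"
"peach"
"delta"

Rejected, Accepted, Accepted, Accepted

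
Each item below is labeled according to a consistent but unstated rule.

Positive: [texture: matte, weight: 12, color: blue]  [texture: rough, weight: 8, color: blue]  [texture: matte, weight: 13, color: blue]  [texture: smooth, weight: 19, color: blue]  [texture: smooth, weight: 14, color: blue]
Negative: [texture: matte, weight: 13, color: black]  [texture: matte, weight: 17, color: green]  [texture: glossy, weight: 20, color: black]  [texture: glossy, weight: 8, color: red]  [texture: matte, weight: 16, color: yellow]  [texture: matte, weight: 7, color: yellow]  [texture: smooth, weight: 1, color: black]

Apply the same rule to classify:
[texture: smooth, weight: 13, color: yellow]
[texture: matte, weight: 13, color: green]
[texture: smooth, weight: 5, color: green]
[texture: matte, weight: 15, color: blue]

Negative, Negative, Negative, Positive

Looking at the examples, the only property every 'Positive' case has and every 'Negative' case lacks is: color is blue.
[texture: smooth, weight: 13, color: yellow]: color is yellow, lacks this property → Negative. [texture: matte, weight: 13, color: green]: color is green, lacks this property → Negative. [texture: smooth, weight: 5, color: green]: color is green, lacks this property → Negative. [texture: matte, weight: 15, color: blue]: color is blue, meets the rule → Positive.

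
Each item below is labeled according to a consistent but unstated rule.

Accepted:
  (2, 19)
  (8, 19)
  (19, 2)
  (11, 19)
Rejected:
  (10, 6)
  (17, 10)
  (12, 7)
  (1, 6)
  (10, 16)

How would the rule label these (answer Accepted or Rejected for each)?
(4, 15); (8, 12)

Rejected, Rejected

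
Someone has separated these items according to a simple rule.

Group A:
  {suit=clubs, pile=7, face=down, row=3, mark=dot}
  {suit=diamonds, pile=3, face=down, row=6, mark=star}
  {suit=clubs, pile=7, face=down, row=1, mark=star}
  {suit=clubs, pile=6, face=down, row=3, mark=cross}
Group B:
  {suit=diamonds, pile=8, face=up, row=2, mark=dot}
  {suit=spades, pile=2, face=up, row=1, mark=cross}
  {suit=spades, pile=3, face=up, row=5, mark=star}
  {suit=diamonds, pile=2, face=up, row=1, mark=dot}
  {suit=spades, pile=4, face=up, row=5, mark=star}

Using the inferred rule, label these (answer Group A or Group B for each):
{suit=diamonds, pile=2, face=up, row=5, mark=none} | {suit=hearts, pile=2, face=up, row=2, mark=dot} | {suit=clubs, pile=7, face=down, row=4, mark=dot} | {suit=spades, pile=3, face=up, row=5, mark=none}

Group B, Group B, Group A, Group B

Looking at the examples, the only property every 'Group A' case has and every 'Group B' case lacks is: face is down.
{suit=diamonds, pile=2, face=up, row=5, mark=none}: face is up, lacks this property → Group B. {suit=hearts, pile=2, face=up, row=2, mark=dot}: face is up, lacks this property → Group B. {suit=clubs, pile=7, face=down, row=4, mark=dot}: face is down, has this property → Group A. {suit=spades, pile=3, face=up, row=5, mark=none}: face is up, lacks this property → Group B.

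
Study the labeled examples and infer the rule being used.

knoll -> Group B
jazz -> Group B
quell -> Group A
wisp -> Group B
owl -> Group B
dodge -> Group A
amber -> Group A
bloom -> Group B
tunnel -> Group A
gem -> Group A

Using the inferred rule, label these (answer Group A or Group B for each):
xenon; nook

Group A, Group B

One predicate separates the groups cleanly: contains 'e'.
xenon → has 'e' → Group A. nook → no 'e' → Group B.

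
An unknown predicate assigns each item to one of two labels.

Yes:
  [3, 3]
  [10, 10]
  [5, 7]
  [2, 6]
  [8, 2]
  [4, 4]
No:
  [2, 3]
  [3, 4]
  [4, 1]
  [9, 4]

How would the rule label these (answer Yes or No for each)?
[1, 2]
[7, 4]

No, No

The simplest hypothesis consistent with all the labels is: sum is even.
[1, 2]: 1+2 = 3, does not satisfy this → No.
[7, 4]: 7+4 = 11, does not satisfy this → No.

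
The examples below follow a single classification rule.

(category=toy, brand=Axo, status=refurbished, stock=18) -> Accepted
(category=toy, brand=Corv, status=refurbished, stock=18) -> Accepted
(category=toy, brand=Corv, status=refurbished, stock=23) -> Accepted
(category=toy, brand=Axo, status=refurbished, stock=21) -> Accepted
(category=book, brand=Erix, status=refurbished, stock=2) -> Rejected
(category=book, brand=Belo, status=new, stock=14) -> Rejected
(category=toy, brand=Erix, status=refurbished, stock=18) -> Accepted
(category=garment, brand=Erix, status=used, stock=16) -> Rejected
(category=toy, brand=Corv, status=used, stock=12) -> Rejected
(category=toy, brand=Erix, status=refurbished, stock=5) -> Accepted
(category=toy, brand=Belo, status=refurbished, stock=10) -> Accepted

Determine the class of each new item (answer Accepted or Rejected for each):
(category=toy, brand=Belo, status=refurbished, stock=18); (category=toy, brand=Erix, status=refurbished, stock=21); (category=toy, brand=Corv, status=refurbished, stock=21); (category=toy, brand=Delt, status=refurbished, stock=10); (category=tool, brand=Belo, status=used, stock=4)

'Accepted' ⟺ status is refurbished AND category is toy.
(category=toy, brand=Belo, status=refurbished, stock=18): Accepted (status is refurbished, category is toy).
(category=toy, brand=Erix, status=refurbished, stock=21): Accepted (status is refurbished, category is toy).
(category=toy, brand=Corv, status=refurbished, stock=21): Accepted (status is refurbished, category is toy).
(category=toy, brand=Delt, status=refurbished, stock=10): Accepted (status is refurbished, category is toy).
(category=tool, brand=Belo, status=used, stock=4): Rejected (status is used, category is tool).

Accepted, Accepted, Accepted, Accepted, Rejected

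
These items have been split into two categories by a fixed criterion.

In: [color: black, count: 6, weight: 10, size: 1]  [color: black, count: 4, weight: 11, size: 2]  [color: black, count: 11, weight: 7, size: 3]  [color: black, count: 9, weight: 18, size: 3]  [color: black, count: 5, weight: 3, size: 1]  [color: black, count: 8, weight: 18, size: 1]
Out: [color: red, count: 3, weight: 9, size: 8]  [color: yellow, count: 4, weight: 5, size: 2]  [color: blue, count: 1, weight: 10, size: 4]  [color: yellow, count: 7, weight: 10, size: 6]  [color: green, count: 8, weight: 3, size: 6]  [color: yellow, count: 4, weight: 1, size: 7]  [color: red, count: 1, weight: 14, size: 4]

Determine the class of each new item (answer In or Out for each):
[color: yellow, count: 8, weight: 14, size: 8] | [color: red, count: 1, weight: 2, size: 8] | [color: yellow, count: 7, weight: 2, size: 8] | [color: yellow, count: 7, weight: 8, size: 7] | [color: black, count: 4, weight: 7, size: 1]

Out, Out, Out, Out, In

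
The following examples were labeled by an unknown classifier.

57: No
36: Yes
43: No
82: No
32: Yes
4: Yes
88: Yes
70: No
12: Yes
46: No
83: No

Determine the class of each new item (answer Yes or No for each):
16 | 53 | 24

A rule that fits every label: multiple of 4 — true of each 'Yes' example, false of each 'No' one.
16 → 16 = 4·4 → Yes.
53 → 53 = 4·13 + 1 → No.
24 → 24 = 4·6 → Yes.

Yes, No, Yes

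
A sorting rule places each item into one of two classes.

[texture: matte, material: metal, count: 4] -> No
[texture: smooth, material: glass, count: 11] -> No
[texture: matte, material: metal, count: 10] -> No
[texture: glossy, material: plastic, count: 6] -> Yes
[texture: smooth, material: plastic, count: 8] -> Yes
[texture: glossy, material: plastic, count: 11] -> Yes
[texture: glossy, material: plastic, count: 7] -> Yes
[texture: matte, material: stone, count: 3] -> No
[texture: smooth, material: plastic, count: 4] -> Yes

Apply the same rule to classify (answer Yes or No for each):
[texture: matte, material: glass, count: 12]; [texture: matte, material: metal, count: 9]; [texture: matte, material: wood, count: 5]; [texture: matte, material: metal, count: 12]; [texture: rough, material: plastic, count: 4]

No, No, No, No, Yes

'Yes' ⟺ material is plastic.
[texture: matte, material: glass, count: 12]: No (material is glass). [texture: matte, material: metal, count: 9]: No (material is metal). [texture: matte, material: wood, count: 5]: No (material is wood). [texture: matte, material: metal, count: 12]: No (material is metal). [texture: rough, material: plastic, count: 4]: Yes (material is plastic).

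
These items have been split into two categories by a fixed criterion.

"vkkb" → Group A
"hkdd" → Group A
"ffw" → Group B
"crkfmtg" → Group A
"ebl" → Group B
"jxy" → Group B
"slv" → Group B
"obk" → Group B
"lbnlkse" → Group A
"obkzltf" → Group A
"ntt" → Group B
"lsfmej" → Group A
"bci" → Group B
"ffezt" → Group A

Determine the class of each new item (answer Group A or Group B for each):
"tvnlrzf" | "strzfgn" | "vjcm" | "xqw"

Group A, Group A, Group A, Group B

Every 'Group A' example satisfies: length ≥ 4. None of the 'Group B' examples do.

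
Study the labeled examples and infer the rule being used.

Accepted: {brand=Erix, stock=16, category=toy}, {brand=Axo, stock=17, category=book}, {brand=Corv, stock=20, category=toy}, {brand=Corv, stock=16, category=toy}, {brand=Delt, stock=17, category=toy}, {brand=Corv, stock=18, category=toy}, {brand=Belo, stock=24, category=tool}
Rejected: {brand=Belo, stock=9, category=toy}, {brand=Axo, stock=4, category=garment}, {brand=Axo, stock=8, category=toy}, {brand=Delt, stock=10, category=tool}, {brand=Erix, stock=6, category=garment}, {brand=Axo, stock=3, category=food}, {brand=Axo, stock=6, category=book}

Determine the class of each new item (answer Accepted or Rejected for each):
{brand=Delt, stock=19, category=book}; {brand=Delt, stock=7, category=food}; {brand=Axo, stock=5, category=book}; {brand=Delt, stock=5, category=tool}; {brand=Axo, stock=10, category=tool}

Accepted, Rejected, Rejected, Rejected, Rejected

'Accepted' ⟺ stock ≥ 16.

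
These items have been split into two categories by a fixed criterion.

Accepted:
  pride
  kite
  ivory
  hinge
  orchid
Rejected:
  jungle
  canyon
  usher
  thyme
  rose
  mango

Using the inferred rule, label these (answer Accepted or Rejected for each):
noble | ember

Rejected, Rejected

Rule: contains 'i'. This holds for each 'Accepted' example and fails for each 'Rejected' one.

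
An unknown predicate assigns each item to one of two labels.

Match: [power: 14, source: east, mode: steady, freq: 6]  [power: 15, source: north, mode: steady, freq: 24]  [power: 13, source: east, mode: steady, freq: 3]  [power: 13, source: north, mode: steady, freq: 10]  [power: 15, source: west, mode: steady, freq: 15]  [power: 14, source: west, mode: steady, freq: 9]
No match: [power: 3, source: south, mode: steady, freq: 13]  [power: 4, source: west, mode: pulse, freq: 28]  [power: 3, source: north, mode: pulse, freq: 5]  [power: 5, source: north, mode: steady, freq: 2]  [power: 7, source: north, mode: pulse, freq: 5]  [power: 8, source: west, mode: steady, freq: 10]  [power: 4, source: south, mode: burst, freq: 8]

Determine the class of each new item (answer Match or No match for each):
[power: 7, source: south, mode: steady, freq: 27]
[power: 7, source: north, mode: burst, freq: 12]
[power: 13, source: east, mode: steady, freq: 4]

No match, No match, Match

Every 'Match' example satisfies: power ≥ 13. None of the 'No match' examples do.
[power: 7, source: south, mode: steady, freq: 27]: No match (power = 7). [power: 7, source: north, mode: burst, freq: 12]: No match (power = 7). [power: 13, source: east, mode: steady, freq: 4]: Match (power = 13).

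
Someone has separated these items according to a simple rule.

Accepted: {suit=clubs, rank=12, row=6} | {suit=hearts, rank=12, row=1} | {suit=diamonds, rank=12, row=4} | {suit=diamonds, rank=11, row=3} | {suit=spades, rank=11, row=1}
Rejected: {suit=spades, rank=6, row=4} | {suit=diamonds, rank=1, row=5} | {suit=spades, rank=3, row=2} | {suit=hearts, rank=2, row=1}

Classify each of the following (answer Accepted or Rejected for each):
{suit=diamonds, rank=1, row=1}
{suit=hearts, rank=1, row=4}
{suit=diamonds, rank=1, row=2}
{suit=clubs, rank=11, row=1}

Rejected, Rejected, Rejected, Accepted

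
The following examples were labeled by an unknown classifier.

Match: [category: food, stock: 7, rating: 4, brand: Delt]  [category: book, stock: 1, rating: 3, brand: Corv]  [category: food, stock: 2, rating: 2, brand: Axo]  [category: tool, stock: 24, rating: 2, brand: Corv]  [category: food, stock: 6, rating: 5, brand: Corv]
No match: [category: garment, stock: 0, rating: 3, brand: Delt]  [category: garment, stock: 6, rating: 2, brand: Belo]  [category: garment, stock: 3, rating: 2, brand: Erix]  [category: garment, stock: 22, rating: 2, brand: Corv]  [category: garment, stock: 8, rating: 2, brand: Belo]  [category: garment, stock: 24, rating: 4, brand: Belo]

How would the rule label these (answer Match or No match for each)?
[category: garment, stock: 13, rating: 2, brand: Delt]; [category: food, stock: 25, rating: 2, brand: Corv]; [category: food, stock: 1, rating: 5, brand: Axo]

No match, Match, Match

One predicate separates the groups cleanly: category is not garment.
[category: garment, stock: 13, rating: 2, brand: Delt]: category is garment, does not pass → No match.
[category: food, stock: 25, rating: 2, brand: Corv]: category is food, qualifies → Match.
[category: food, stock: 1, rating: 5, brand: Axo]: category is food, qualifies → Match.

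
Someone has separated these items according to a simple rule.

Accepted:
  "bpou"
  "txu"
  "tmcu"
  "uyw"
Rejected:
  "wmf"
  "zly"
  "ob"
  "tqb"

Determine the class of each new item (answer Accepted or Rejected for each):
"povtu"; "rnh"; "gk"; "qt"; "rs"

Accepted, Rejected, Rejected, Rejected, Rejected

Comparing the two groups points to one rule — contains 'u'.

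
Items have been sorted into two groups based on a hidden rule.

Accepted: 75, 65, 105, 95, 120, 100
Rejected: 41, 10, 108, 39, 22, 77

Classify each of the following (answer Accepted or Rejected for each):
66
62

Rejected, Rejected

The rule appears to be: multiple of 5 AND at least 22.
Rejected: 66, since 66 = 5·13 + 1, 66 ≥ 22. Rejected: 62, since 62 = 5·12 + 2, 62 ≥ 22.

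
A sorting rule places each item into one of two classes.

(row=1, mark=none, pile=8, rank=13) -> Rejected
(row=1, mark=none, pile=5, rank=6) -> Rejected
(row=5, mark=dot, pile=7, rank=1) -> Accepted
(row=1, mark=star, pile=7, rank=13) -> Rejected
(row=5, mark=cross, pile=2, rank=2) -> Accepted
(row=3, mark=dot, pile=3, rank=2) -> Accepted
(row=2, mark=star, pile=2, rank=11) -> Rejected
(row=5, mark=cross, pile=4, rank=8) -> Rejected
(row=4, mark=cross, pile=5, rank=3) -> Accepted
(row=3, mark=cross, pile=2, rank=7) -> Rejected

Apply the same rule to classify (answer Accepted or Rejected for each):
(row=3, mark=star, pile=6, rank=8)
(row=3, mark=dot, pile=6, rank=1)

The distinguishing property — rank ≤ 3 — holds for all the 'Accepted' cases and none of the 'Rejected' cases.
(row=3, mark=star, pile=6, rank=8): rank = 8 — doesn't qualify, so Rejected. (row=3, mark=dot, pile=6, rank=1): rank = 1 — meets the rule, so Accepted.

Rejected, Accepted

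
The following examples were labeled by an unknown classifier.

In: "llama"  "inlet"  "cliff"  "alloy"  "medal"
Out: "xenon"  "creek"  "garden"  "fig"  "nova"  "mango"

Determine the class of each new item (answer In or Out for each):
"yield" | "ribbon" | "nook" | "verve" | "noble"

In, Out, Out, Out, In

The pattern is that an item is 'In' exactly when: contains 'l'.
"yield" → has 'l' → In.
"ribbon" → no 'l' → Out.
"nook" → no 'l' → Out.
"verve" → no 'l' → Out.
"noble" → has 'l' → In.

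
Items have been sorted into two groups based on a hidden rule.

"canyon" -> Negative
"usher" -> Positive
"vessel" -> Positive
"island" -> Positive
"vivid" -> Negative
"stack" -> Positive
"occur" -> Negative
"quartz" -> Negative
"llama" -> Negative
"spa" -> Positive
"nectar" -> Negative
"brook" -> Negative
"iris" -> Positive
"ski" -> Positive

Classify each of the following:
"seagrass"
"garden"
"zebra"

Positive, Negative, Negative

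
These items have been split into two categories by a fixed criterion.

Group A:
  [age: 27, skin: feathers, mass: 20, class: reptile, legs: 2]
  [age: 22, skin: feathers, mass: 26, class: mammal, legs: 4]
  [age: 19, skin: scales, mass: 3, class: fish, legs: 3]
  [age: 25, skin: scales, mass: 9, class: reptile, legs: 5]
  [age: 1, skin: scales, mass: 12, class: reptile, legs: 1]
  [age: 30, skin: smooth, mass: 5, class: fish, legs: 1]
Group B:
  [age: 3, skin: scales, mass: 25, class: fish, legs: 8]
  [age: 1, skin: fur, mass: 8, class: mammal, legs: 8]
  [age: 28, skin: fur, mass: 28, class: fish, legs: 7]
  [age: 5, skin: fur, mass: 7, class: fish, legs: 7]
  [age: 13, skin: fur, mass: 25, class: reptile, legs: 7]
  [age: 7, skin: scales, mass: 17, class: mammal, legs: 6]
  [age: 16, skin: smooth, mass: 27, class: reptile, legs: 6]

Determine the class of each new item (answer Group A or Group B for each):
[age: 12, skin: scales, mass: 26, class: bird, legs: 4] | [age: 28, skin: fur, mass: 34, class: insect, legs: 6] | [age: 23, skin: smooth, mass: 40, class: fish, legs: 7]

Group A, Group B, Group B

Rule: legs ≤ 5. This holds for each 'Group A' example and fails for each 'Group B' one.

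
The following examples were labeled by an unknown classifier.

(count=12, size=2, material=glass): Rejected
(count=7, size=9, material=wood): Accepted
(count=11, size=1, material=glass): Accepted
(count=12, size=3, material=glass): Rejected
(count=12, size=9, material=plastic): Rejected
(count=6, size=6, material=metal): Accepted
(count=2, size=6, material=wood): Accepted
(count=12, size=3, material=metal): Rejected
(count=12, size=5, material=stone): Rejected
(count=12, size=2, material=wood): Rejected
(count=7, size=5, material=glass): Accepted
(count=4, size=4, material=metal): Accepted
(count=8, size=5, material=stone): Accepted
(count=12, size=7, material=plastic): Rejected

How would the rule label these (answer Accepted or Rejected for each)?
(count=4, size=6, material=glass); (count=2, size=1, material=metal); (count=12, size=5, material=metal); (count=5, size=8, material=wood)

'Accepted' ⟺ count ≤ 11.

Accepted, Accepted, Rejected, Accepted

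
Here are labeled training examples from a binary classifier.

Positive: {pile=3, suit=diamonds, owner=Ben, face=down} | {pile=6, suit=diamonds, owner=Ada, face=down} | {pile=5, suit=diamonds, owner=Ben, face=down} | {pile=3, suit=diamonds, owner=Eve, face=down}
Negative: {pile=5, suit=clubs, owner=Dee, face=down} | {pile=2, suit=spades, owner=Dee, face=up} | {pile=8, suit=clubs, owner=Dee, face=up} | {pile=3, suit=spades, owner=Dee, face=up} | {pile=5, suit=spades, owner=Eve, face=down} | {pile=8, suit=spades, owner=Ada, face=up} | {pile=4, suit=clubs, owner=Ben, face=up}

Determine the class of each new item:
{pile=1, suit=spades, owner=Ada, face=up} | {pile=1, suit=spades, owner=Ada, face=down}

Negative, Negative

The classifier is using: suit is diamonds.
{pile=1, suit=spades, owner=Ada, face=up}: suit is spades, doesn't match → Negative.
{pile=1, suit=spades, owner=Ada, face=down}: suit is spades, doesn't match → Negative.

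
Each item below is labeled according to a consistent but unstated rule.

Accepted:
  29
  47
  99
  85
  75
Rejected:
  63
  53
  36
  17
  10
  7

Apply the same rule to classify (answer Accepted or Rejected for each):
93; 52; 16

Accepted, Rejected, Rejected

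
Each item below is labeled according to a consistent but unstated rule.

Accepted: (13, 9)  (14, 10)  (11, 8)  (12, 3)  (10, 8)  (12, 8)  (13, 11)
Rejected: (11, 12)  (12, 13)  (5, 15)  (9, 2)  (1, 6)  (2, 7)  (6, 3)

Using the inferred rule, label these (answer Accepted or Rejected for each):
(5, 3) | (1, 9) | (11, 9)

Rejected, Rejected, Accepted

A rule that fits every label: first > second AND sum ≥ 15 — true of each 'Accepted' example, false of each 'Rejected' one.
(5, 3): 5 > 3, 5+3 = 8, fails the rule → Rejected.
(1, 9): 1 < 9, 1+9 = 10, fails the rule → Rejected.
(11, 9): 11 > 9, 11+9 = 20, meets the rule → Accepted.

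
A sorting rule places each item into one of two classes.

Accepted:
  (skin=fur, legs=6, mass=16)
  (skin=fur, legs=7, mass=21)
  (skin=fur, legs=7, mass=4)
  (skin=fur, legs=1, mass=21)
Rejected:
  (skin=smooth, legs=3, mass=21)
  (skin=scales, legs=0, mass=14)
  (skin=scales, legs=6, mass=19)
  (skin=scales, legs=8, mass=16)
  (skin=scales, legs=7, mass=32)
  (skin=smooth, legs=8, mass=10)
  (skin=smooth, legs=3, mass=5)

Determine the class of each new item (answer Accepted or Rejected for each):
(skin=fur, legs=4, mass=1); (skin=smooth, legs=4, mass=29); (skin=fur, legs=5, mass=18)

Accepted, Rejected, Accepted

The distinguishing property — skin is fur — holds for all the 'Accepted' cases and none of the 'Rejected' cases.
Accepted: (skin=fur, legs=4, mass=1), since skin is fur.
Rejected: (skin=smooth, legs=4, mass=29), since skin is smooth.
Accepted: (skin=fur, legs=5, mass=18), since skin is fur.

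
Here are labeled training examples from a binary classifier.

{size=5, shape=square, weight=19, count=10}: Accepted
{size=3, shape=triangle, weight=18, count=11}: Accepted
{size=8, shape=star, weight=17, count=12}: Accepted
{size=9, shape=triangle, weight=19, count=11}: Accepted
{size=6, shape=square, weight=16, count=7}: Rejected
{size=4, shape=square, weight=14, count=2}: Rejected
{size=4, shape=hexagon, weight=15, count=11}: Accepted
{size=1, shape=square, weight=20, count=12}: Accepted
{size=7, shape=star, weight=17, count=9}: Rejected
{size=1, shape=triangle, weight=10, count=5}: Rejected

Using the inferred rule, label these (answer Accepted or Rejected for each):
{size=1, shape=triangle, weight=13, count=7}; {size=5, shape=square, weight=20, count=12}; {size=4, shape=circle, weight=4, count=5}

Rejected, Accepted, Rejected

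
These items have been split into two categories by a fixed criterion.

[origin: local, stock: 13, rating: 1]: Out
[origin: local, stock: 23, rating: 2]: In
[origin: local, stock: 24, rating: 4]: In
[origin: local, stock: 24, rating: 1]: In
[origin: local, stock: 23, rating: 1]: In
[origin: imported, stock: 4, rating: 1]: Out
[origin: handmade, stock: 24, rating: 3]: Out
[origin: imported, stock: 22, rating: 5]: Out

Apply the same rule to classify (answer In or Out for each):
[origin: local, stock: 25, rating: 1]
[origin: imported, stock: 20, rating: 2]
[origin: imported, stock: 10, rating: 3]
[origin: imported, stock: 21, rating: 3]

The classifier is using: origin is local AND stock ≥ 22.
[origin: local, stock: 25, rating: 1]: In (origin is local, stock = 25). [origin: imported, stock: 20, rating: 2]: Out (origin is imported, stock = 20). [origin: imported, stock: 10, rating: 3]: Out (origin is imported, stock = 10). [origin: imported, stock: 21, rating: 3]: Out (origin is imported, stock = 21).

In, Out, Out, Out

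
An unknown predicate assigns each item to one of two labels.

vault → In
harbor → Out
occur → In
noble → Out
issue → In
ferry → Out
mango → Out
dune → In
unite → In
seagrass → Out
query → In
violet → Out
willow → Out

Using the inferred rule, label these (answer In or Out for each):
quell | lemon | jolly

Comparing the two groups points to one rule — contains 'u'.

In, Out, Out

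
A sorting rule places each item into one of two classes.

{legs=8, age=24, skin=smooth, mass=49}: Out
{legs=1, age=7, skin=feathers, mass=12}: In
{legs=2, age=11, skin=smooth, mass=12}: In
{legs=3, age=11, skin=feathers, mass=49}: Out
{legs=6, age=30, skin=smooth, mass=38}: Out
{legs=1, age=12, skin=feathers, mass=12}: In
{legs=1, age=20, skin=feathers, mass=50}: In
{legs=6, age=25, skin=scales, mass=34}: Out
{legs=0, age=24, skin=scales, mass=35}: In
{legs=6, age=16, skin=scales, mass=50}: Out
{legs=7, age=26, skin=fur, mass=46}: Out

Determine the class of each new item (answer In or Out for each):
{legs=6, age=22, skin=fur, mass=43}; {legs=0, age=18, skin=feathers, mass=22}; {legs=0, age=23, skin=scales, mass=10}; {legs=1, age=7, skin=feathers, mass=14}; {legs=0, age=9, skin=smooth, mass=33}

A rule that fits every label: legs ≤ 2 — true of each 'In' example, false of each 'Out' one.

Out, In, In, In, In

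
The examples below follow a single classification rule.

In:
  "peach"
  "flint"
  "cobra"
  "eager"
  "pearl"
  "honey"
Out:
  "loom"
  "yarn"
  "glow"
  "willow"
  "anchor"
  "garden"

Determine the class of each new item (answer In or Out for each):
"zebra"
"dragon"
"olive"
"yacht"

A rule that fits every label: odd length — true of each 'In' example, false of each 'Out' one.

In, Out, In, In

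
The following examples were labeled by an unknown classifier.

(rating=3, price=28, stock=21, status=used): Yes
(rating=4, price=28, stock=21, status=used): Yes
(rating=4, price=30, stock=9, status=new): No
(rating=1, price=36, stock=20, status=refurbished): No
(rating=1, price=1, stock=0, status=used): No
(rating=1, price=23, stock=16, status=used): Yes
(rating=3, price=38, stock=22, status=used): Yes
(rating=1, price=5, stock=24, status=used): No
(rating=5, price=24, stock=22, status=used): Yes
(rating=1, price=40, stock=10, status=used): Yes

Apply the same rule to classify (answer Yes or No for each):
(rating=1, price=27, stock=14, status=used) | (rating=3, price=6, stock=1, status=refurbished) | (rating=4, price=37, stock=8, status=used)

Yes, No, Yes

One predicate separates the groups cleanly: status is used AND price ≥ 23.
(rating=1, price=27, stock=14, status=used) → status is used, price = 27 → Yes. (rating=3, price=6, stock=1, status=refurbished) → status is refurbished, price = 6 → No. (rating=4, price=37, stock=8, status=used) → status is used, price = 37 → Yes.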